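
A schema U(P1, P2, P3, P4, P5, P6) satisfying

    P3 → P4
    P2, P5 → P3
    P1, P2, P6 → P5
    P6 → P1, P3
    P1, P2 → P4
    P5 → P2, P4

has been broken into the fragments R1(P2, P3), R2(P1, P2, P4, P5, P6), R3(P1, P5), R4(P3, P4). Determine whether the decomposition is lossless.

Chase test. Columns are P1, P2, P3, P4, P5, P6; row i has aⱼ where attribute j ∈ Ri, else bᵢⱼ.
Initial tableau (one row per fragment):
  row 1: b11 a2 a3 b14 b15 b16
  row 2: a1 a2 b23 a4 a5 a6
  row 3: a1 b32 b33 b34 a5 b36
  row 4: b41 b42 a3 a4 b45 b46
Rows 1 and 4 agree on P3; apply P3→P4 and equate their P4 entries.
Rows 2 and 3 agree on P5; apply P5→P2, P4 and equate their P2, P4 entries.
Rows 2 and 3 agree on P2, P5; apply P2, P5→P3 and equate their P3 entries.
No row becomes fully distinguished — the join is lossy.

No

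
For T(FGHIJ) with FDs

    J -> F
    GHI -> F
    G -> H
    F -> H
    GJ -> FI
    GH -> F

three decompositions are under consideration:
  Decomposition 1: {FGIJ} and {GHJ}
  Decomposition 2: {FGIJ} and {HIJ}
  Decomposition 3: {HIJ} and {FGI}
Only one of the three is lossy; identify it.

Decomposition 1: common = {GJ}, closure = {FGHIJ} → lossless.
Decomposition 2: common = {IJ}, closure = {FHIJ} → lossless.
Decomposition 3: common = {I}, closure = {I} → lossy.

Decomposition 3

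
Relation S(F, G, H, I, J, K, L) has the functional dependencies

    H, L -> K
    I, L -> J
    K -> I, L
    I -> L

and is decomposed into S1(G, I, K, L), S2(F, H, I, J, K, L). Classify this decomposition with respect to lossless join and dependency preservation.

Lossless test: (I, K, L)⁺ = {I, J, K, L}, which is a superkey of neither fragment — lossy.
Dependency preservation: every FD's attributes lie within a single fragment, so each can be enforced locally — preserved.

lossy but dependency-preserving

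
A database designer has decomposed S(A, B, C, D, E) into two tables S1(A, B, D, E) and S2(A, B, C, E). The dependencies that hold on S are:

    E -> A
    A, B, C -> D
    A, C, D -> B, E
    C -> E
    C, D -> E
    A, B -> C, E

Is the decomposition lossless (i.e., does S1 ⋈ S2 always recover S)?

Yes

Common attributes: S1 ∩ S2 = {A, B, E}.
Closure of {A, B, E}: A, B → C, E applies, adding C; A, B, C → D applies, adding D. So (A, B, E)⁺ = {A, B, C, D, E}.
This closure contains every attribute of S1, so S1 ∩ S2 → S1. The join is lossless.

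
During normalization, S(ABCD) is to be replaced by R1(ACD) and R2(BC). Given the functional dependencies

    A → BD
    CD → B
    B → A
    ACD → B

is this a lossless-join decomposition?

No

Common attributes: R1 ∩ R2 = {C}.
No dependency enlarges {C}, so (C)⁺ = {C}.
The closure contains neither all of R1 = {ACD} nor all of R2 = {BC}, so the common attributes are not a superkey of either fragment. The join is lossy.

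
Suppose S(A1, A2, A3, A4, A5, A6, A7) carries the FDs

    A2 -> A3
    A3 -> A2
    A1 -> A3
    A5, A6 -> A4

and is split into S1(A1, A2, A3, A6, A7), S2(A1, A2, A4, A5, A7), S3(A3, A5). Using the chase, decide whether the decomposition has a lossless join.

Chase test. Columns are A1, A2, A3, A4, A5, A6, A7; row i has aⱼ where attribute j ∈ Si, else bᵢⱼ.
Initial tableau (one row per fragment):
  row 1: a1 a2 a3 b14 b15 a6 a7
  row 2: a1 a2 b23 a4 a5 b26 a7
  row 3: b31 b32 a3 b34 a5 b36 b37
Rows 1 and 2 agree on A2; apply A2→A3 and equate their A3 entries.
Rows 1 and 3 agree on A3; apply A3→A2 and equate their A2 entries.
No row becomes fully distinguished — the join is lossy.

No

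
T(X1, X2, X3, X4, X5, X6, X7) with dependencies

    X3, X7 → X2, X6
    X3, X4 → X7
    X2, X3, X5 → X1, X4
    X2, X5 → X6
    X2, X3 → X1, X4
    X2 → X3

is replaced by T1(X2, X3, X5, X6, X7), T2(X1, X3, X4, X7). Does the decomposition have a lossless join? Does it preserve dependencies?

Lossless test: (X3, X7)⁺ = {X1, X2, X3, X4, X6, X7}, which contains all of one fragment — lossless.
Dependency preservation: X2, X3, X5 → X1, X4; X2, X3 → X1, X4 are not contained in any single fragment, but the restricted closure of each left-hand side across the fragments still reaches the right-hand side; the remaining FDs each lie inside some fragment. All dependencies are preserved.

lossless and dependency-preserving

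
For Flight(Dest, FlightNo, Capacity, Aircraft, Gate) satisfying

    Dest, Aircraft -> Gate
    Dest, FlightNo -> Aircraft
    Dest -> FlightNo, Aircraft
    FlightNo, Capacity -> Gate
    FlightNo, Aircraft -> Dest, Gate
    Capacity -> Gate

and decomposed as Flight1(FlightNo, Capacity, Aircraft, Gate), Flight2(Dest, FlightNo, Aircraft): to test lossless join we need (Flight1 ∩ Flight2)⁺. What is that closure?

Dest, FlightNo, Aircraft, Gate

Flight1 ∩ Flight2 = {FlightNo, Aircraft}.
FlightNo, Aircraft → Dest, Gate applies, adding Dest, Gate
Closure: {Dest, FlightNo, Aircraft, Gate}.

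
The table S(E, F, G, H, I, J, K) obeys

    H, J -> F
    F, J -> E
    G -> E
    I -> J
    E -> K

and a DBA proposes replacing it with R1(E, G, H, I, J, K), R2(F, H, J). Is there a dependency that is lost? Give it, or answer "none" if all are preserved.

F, J -> E

Check F, J → E: no single fragment contains all of {E, F, J}, and the restricted closure of {F, J} across the fragments never reaches {E}.
H, J → F is preserved.
G → E is preserved.
I → J is preserved.
E → K is preserved.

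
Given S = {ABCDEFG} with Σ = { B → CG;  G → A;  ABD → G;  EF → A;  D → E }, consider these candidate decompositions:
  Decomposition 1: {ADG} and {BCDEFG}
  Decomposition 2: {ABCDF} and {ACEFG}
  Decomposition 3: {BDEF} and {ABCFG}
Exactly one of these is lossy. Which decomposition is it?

Decomposition 2

Decomposition 1: common = {DG}, closure = {ADEG} → lossless.
Decomposition 2: common = {ACF}, closure = {ACF} → lossy.
Decomposition 3: common = {BF}, closure = {ABCFG} → lossless.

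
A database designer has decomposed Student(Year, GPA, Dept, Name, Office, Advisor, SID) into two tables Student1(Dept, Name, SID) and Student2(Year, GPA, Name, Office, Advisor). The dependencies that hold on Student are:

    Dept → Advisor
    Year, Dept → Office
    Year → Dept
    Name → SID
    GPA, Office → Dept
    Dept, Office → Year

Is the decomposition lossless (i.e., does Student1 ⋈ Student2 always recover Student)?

No

Common attributes: Student1 ∩ Student2 = {Name}.
Closure of {Name}: Name → SID applies, adding SID. So (Name)⁺ = {Name, SID}.
The closure contains neither all of Student1 = {Dept, Name, SID} nor all of Student2 = {Year, GPA, Name, Office, Advisor}, so the common attributes are not a superkey of either fragment. The join is lossy.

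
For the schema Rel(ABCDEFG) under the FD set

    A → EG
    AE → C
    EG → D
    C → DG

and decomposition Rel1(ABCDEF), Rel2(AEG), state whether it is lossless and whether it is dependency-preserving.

Lossless test: (AE)⁺ = {ACDEG}, which contains all of one fragment — lossless.
Dependency preservation: the restricted closure of {EG} across the fragments never reaches {D}, so EG → D cannot be enforced without a join — not preserved.

lossless but not dependency-preserving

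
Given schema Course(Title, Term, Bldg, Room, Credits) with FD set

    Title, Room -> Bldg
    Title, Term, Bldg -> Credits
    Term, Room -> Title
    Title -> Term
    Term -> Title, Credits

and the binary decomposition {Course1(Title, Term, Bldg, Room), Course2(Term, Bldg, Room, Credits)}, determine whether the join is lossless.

Common attributes: Course1 ∩ Course2 = {Term, Bldg, Room}.
Closure of {Term, Bldg, Room}: Term, Room → Title applies, adding Title; Term → Title, Credits applies, adding Credits. So (Term, Bldg, Room)⁺ = {Title, Term, Bldg, Room, Credits}.
This closure contains every attribute of Course1, so Course1 ∩ Course2 → Course1. The join is lossless.

Yes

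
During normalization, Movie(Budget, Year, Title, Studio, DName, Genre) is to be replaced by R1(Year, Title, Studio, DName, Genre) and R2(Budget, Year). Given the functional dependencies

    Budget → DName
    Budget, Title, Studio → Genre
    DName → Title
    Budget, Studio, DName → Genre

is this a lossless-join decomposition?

Common attributes: R1 ∩ R2 = {Year}.
No dependency enlarges {Year}, so (Year)⁺ = {Year}.
The closure contains neither all of R1 = {Year, Title, Studio, DName, Genre} nor all of R2 = {Budget, Year}, so the common attributes are not a superkey of either fragment. The join is lossy.

No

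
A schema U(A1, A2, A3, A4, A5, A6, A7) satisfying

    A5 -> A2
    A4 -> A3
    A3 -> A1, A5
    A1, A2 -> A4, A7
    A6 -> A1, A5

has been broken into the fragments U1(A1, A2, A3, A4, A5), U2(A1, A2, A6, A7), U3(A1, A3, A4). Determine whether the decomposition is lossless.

Yes

Chase test. Columns are A1, A2, A3, A4, A5, A6, A7; row i has aⱼ where attribute j ∈ Ui, else bᵢⱼ.
Initial tableau (one row per fragment):
  row 1: a1 a2 a3 a4 a5 b16 b17
  row 2: a1 a2 b23 b24 b25 a6 a7
  row 3: a1 b32 a3 a4 b35 b36 b37
Rows 1 and 3 agree on A3; apply A3→A1, A5 and equate their A1, A5 entries.
Rows 1 and 2 agree on A1, A2; apply A1, A2→A4, A7 and equate their A4, A7 entries.
Rows 1 and 3 agree on A5; apply A5→A2 and equate their A2 entries.
Rows 1 and 2 agree on A4; apply A4→A3 and equate their A3 entries.
Rows 1 and 2 agree on A3; apply A3→A1, A5 and equate their A1, A5 entries.
Rows 1 and 3 agree on A1, A2; apply A1, A2→A4, A7 and equate their A4, A7 entries.
Row 2 is now all distinguished symbols — the join is lossless.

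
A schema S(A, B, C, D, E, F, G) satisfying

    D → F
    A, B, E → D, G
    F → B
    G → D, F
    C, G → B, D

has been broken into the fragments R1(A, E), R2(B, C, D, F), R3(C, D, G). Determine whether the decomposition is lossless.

Chase test. Columns are A, B, C, D, E, F, G; row i has aⱼ where attribute j ∈ Ri, else bᵢⱼ.
Initial tableau (one row per fragment):
  row 1: a1 b12 b13 b14 a5 b16 b17
  row 2: b21 a2 a3 a4 b25 a6 b27
  row 3: b31 b32 a3 a4 b35 b36 a7
Rows 2 and 3 agree on D; apply D→F and equate their F entries.
Rows 2 and 3 agree on F; apply F→B and equate their B entries.
No row becomes fully distinguished — the join is lossy.

No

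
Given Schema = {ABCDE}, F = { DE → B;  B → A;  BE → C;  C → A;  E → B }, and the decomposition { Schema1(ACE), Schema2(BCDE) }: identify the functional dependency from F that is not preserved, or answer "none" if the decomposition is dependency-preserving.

Check B → A: no single fragment contains all of {AB}, and the restricted closure of {B} across the fragments never reaches {A}.
DE → B is preserved.
BE → C is preserved.
C → A is preserved.
E → B is preserved.

B → A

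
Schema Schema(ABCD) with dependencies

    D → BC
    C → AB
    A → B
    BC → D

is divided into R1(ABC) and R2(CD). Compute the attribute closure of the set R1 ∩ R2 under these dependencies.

R1 ∩ R2 = {C}.
C → AB applies, adding AB
BC → D applies, adding D
Closure: {ABCD}.

ABCD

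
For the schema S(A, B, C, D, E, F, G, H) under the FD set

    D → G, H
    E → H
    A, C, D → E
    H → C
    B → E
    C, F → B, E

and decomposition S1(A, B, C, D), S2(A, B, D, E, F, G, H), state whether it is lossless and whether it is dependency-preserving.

lossless but not dependency-preserving

Lossless test: (A, B, D)⁺ = {A, B, C, D, E, G, H}, which contains all of one fragment — lossless.
Dependency preservation: the restricted closure of {H} across the fragments never reaches {C}, so H → C cannot be enforced without a join — not preserved.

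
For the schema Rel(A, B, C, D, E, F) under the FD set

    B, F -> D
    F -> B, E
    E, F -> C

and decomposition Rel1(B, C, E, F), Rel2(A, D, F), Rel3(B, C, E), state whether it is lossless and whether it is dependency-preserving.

lossless and dependency-preserving

Lossless test (chase): Rows 1 and 2 agree on F; apply F→B, E and equate their B, E entries. Rows 1 and 2 agree on E, F; apply E, F→C and equate their C entries. Rows 1 and 2 agree on B, F; apply B, F→D and equate their D entries. Row 2 is now all distinguished symbols — the join is lossless.
Dependency preservation: B, F → D is not contained in any single fragment, but the restricted closure of its left-hand side across the fragments still reaches the right-hand side; the remaining FDs each lie inside some fragment. All dependencies are preserved.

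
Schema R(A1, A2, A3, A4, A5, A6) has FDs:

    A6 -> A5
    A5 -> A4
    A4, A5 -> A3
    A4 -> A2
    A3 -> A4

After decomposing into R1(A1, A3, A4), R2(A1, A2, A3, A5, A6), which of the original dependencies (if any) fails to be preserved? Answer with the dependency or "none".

A4 -> A2

Check A4 → A2: no single fragment contains all of {A2, A4}, and the restricted closure of {A4} across the fragments never reaches {A2}.
A6 → A5 is preserved.
A5 → A4 is preserved.
A4, A5 → A3 is preserved.
A3 → A4 is preserved.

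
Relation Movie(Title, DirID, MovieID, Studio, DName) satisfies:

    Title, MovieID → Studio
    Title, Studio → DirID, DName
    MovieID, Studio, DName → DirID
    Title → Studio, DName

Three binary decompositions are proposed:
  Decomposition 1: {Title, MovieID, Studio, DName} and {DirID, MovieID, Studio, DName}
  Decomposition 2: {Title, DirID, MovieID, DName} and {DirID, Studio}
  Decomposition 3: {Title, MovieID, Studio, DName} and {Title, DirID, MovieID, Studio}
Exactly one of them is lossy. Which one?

Decomposition 1: common = {MovieID, Studio, DName}, closure = {DirID, MovieID, Studio, DName} → lossless.
Decomposition 2: common = {DirID}, closure = {DirID} → lossy.
Decomposition 3: common = {Title, MovieID, Studio}, closure = {Title, DirID, MovieID, Studio, DName} → lossless.

Decomposition 2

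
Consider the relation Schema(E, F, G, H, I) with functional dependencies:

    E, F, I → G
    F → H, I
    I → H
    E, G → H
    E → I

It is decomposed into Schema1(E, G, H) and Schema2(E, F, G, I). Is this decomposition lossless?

Yes

Common attributes: Schema1 ∩ Schema2 = {E, G}.
Closure of {E, G}: E, G → H applies, adding H; E → I applies, adding I. So (E, G)⁺ = {E, G, H, I}.
This closure contains every attribute of Schema1, so Schema1 ∩ Schema2 → Schema1. The join is lossless.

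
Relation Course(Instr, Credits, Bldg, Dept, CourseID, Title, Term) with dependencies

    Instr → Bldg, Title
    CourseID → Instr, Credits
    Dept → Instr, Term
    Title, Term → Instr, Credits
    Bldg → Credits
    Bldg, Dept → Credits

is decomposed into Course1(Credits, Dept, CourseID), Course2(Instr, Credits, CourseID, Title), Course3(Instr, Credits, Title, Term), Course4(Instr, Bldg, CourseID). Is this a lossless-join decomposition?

Chase test. Columns are Instr, Credits, Bldg, Dept, CourseID, Title, Term; row i has aⱼ where attribute j ∈ Coursei, else bᵢⱼ.
Initial tableau (one row per fragment):
  row 1: b11 a2 b13 a4 a5 b16 b17
  row 2: a1 a2 b23 b24 a5 a6 b27
  row 3: a1 a2 b33 b34 b35 a6 a7
  row 4: a1 b42 a3 b44 a5 b46 b47
Rows 2 and 3 agree on Instr; apply Instr→Bldg, Title and equate their Bldg, Title entries.
Rows 2 and 4 agree on Instr; apply Instr→Bldg, Title and equate their Bldg, Title entries.
Rows 1 and 2 agree on CourseID; apply CourseID→Instr, Credits and equate their Instr, Credits entries.
Rows 1 and 4 agree on CourseID; apply CourseID→Instr, Credits and equate their Instr, Credits entries.
Rows 1 and 2 agree on Instr; apply Instr→Bldg, Title and equate their Bldg, Title entries.
No row becomes fully distinguished — the join is lossy.

No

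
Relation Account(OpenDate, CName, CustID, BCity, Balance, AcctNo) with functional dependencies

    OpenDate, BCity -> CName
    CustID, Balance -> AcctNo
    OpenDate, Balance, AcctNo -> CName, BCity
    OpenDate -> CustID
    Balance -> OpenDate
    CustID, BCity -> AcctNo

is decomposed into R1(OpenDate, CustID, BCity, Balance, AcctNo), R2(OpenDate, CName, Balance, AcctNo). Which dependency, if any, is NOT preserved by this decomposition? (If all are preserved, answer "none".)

Check OpenDate, BCity → CName: no single fragment contains all of {OpenDate, CName, BCity}, and the restricted closure of {OpenDate, BCity} across the fragments never reaches {CName}.
CustID, Balance → AcctNo is preserved.
OpenDate, Balance, AcctNo → CName, BCity is preserved.
OpenDate → CustID is preserved.
Balance → OpenDate is preserved.
CustID, BCity → AcctNo is preserved.

OpenDate, BCity -> CName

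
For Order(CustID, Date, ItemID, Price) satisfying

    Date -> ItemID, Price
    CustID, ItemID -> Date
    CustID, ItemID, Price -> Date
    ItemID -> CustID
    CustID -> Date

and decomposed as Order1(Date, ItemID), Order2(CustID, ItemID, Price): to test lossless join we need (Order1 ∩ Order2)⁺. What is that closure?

Order1 ∩ Order2 = {ItemID}.
ItemID → CustID applies, adding CustID
CustID → Date applies, adding Date
Date → ItemID, Price applies, adding Price
Closure: {CustID, Date, ItemID, Price}.

CustID, Date, ItemID, Price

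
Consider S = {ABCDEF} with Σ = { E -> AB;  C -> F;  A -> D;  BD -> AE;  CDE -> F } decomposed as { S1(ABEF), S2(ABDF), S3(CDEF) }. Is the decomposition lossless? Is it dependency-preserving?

Lossless test (chase): Rows 1 and 3 agree on E; apply E→AB and equate their AB entries. Rows 1 and 2 agree on A; apply A→D and equate their D entries. Rows 1 and 2 agree on BD; apply BD→AE and equate their AE entries. Row 3 is now all distinguished symbols — the join is lossless.
Dependency preservation: BD → AE is not contained in any single fragment, but the restricted closure of its left-hand side across the fragments still reaches the right-hand side; the remaining FDs each lie inside some fragment. All dependencies are preserved.

lossless and dependency-preserving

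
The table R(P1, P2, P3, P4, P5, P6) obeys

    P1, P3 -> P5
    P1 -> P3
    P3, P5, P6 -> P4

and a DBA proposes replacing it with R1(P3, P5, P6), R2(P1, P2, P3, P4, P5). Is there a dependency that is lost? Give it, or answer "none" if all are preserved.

Check P3, P5, P6 → P4: no single fragment contains all of {P3, P4, P5, P6}, and the restricted closure of {P3, P5, P6} across the fragments never reaches {P4}.
P1, P3 → P5 is preserved.
P1 → P3 is preserved.

P3, P5, P6 -> P4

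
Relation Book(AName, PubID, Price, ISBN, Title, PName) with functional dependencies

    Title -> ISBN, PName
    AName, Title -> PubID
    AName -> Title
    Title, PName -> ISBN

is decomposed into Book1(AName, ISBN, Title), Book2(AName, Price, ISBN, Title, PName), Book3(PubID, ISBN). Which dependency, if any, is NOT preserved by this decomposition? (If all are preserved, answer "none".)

AName, Title -> PubID

Check AName, Title → PubID: no single fragment contains all of {AName, PubID, Title}, and the restricted closure of {AName, Title} across the fragments never reaches {PubID}.
Title → ISBN, PName is preserved.
AName → Title is preserved.
Title, PName → ISBN is preserved.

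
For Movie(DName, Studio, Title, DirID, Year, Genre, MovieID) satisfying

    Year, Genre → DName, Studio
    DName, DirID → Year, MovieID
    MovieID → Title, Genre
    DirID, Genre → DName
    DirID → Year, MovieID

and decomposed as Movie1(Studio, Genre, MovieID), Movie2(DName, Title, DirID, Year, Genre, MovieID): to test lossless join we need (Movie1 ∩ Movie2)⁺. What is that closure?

Title, Genre, MovieID

Movie1 ∩ Movie2 = {Genre, MovieID}.
MovieID → Title, Genre applies, adding Title
Closure: {Title, Genre, MovieID}.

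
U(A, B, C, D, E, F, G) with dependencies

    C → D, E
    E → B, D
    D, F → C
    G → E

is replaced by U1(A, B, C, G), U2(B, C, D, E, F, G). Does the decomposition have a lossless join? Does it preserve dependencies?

Lossless test: (B, C, G)⁺ = {B, C, D, E, G}, which is a superkey of neither fragment — lossy.
Dependency preservation: every FD's attributes lie within a single fragment, so each can be enforced locally — preserved.

lossy but dependency-preserving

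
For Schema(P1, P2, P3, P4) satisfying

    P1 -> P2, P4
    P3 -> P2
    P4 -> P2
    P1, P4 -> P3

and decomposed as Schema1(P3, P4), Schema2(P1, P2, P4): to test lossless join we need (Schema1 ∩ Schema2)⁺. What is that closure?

Schema1 ∩ Schema2 = {P4}.
P4 → P2 applies, adding P2
Closure: {P2, P4}.

P2, P4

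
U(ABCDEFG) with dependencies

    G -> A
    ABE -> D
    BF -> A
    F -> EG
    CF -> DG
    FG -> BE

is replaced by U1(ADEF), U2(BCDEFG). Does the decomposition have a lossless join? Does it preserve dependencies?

Lossless test: (DEF)⁺ = {ABDEFG}, which contains all of one fragment — lossless.
Dependency preservation: the restricted closure of {G} across the fragments never reaches {A}, so G → A cannot be enforced without a join — not preserved.

lossless but not dependency-preserving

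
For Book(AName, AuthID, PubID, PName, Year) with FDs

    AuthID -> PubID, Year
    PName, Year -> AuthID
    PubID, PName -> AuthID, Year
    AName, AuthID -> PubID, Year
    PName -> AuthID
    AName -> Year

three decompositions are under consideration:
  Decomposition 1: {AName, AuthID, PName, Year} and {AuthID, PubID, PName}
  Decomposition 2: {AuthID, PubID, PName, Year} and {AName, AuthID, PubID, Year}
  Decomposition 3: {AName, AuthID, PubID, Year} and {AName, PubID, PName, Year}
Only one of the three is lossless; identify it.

Decomposition 1: common = {AuthID, PName}, closure = {AuthID, PubID, PName, Year} → lossless.
Decomposition 2: common = {AuthID, PubID, Year}, closure = {AuthID, PubID, Year} → lossy.
Decomposition 3: common = {AName, PubID, Year}, closure = {AName, PubID, Year} → lossy.

Decomposition 1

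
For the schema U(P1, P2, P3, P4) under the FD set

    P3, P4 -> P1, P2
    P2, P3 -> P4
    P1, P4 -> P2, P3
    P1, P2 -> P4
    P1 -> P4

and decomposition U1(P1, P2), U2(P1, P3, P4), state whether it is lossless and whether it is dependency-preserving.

lossless but not dependency-preserving

Lossless test: (P1)⁺ = {P1, P2, P3, P4}, which contains all of one fragment — lossless.
Dependency preservation: the restricted closure of {P2, P3} across the fragments never reaches {P4}, so P2, P3 → P4 cannot be enforced without a join — not preserved.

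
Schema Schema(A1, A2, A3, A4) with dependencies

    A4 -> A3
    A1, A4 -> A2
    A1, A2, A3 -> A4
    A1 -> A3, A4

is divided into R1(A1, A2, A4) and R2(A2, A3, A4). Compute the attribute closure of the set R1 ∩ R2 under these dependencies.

A2, A3, A4

R1 ∩ R2 = {A2, A4}.
A4 → A3 applies, adding A3
Closure: {A2, A3, A4}.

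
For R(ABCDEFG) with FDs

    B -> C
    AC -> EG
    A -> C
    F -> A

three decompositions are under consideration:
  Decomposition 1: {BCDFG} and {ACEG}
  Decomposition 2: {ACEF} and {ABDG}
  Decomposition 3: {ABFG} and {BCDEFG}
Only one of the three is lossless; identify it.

Decomposition 1: common = {CG}, closure = {CG} → lossy.
Decomposition 2: common = {A}, closure = {ACEG} → lossy.
Decomposition 3: common = {BFG}, closure = {ABCEFG} → lossless.

Decomposition 3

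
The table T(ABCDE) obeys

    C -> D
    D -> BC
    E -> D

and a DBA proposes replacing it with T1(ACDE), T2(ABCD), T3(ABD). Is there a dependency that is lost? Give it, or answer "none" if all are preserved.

none

C → D lies within T1.
D → BC lies within T2.
E → D lies within T1.
Every dependency is enforceable on the fragments, so the decomposition is dependency-preserving.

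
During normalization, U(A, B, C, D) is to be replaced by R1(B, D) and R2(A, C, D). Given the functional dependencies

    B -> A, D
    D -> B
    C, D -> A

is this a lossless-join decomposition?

Common attributes: R1 ∩ R2 = {D}.
Closure of {D}: D → B applies, adding B; B → A, D applies, adding A. So (D)⁺ = {A, B, D}.
This closure contains every attribute of R1, so R1 ∩ R2 → R1. The join is lossless.

Yes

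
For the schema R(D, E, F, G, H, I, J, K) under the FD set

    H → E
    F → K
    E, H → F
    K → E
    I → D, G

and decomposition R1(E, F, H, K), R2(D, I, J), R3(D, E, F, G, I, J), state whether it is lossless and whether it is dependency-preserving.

lossy but dependency-preserving

Lossless test (chase): Rows 1 and 3 agree on F; apply F→K and equate their K entries. Rows 2 and 3 agree on I; apply I→D, G and equate their D, G entries. No row becomes fully distinguished — the join is lossy.
Dependency preservation: every FD's attributes lie within a single fragment, so each can be enforced locally — preserved.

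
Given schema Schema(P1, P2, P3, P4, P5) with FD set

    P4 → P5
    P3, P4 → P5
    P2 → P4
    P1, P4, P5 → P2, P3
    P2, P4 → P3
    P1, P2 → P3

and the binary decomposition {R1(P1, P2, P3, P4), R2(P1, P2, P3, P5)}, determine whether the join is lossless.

Common attributes: R1 ∩ R2 = {P1, P2, P3}.
Closure of {P1, P2, P3}: P2 → P4 applies, adding P4; P4 → P5 applies, adding P5. So (P1, P2, P3)⁺ = {P1, P2, P3, P4, P5}.
This closure contains every attribute of R1, so R1 ∩ R2 → R1. The join is lossless.

Yes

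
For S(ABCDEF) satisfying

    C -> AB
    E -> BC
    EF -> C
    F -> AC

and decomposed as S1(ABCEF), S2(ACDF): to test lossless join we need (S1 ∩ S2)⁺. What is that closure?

ABCF

S1 ∩ S2 = {ACF}.
C → AB applies, adding B
Closure: {ABCF}.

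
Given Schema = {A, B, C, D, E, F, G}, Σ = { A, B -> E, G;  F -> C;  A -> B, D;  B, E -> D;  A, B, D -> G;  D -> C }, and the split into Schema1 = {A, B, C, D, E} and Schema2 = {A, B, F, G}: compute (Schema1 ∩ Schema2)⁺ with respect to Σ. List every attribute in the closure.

Schema1 ∩ Schema2 = {A, B}.
A, B → E, G applies, adding E, G
A → B, D applies, adding D
D → C applies, adding C
Closure: {A, B, C, D, E, G}.

A, B, C, D, E, G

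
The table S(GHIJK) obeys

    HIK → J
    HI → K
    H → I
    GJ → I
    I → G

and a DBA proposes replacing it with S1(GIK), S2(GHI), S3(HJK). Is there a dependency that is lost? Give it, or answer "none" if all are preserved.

Check GJ → I: no single fragment contains all of {GIJ}, and the restricted closure of {GJ} across the fragments never reaches {I}.
HIK → J is preserved.
HI → K is preserved.
H → I is preserved.
I → G is preserved.

GJ → I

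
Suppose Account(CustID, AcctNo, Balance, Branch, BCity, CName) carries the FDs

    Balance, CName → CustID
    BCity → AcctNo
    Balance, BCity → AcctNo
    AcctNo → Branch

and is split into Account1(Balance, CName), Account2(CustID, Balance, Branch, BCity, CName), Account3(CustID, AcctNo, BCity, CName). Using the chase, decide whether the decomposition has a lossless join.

Chase test. Columns are CustID, AcctNo, Balance, Branch, BCity, CName; row i has aⱼ where attribute j ∈ Accounti, else bᵢⱼ.
Initial tableau (one row per fragment):
  row 1: b11 b12 a3 b14 b15 a6
  row 2: a1 b22 a3 a4 a5 a6
  row 3: a1 a2 b33 b34 a5 a6
Rows 1 and 2 agree on Balance, CName; apply Balance, CName→CustID and equate their CustID entries.
Rows 2 and 3 agree on BCity; apply BCity→AcctNo and equate their AcctNo entries.
Rows 2 and 3 agree on AcctNo; apply AcctNo→Branch and equate their Branch entries.
Row 2 is now all distinguished symbols — the join is lossless.

Yes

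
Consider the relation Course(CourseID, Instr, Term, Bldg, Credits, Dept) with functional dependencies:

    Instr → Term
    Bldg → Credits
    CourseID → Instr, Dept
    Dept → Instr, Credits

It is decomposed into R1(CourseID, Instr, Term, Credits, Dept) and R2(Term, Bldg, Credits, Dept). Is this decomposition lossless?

Common attributes: R1 ∩ R2 = {Term, Credits, Dept}.
Closure of {Term, Credits, Dept}: Dept → Instr, Credits applies, adding Instr. So (Term, Credits, Dept)⁺ = {Instr, Term, Credits, Dept}.
The closure contains neither all of R1 = {CourseID, Instr, Term, Credits, Dept} nor all of R2 = {Term, Bldg, Credits, Dept}, so the common attributes are not a superkey of either fragment. The join is lossy.

No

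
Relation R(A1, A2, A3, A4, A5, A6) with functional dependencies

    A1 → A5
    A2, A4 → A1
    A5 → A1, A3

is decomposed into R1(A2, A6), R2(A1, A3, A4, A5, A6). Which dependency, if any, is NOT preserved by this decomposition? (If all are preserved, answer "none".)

Check A2, A4 → A1: no single fragment contains all of {A1, A2, A4}, and the restricted closure of {A2, A4} across the fragments never reaches {A1}.
A1 → A5 is preserved.
A5 → A1, A3 is preserved.

A2, A4 → A1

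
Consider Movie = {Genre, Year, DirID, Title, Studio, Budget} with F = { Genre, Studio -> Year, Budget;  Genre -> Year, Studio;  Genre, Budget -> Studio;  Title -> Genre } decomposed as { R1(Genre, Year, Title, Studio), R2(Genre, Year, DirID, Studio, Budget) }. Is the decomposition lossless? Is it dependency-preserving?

Lossless test: (Genre, Year, Studio)⁺ = {Genre, Year, Studio, Budget}, which is a superkey of neither fragment — lossy.
Dependency preservation: every FD's attributes lie within a single fragment, so each can be enforced locally — preserved.

lossy but dependency-preserving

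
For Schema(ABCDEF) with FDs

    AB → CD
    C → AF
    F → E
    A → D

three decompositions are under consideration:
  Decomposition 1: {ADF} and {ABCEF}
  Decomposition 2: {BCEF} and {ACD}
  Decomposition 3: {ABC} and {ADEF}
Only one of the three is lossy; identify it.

Decomposition 1: common = {AF}, closure = {ADEF} → lossless.
Decomposition 2: common = {C}, closure = {ACDEF} → lossless.
Decomposition 3: common = {A}, closure = {AD} → lossy.

Decomposition 3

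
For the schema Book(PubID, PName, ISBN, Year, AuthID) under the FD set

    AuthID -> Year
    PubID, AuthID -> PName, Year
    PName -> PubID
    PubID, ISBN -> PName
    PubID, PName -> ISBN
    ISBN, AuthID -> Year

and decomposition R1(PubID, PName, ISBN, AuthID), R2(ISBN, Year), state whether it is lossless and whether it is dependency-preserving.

lossy and not dependency-preserving

Lossless test: (ISBN)⁺ = {ISBN}, which is a superkey of neither fragment — lossy.
Dependency preservation: the restricted closure of {AuthID} across the fragments never reaches {Year}, so AuthID → Year cannot be enforced without a join — not preserved.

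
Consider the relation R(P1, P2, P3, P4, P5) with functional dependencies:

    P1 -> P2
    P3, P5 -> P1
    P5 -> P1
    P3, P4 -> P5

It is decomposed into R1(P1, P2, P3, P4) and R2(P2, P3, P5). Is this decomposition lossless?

Common attributes: R1 ∩ R2 = {P2, P3}.
No dependency enlarges {P2, P3}, so (P2, P3)⁺ = {P2, P3}.
The closure contains neither all of R1 = {P1, P2, P3, P4} nor all of R2 = {P2, P3, P5}, so the common attributes are not a superkey of either fragment. The join is lossy.

No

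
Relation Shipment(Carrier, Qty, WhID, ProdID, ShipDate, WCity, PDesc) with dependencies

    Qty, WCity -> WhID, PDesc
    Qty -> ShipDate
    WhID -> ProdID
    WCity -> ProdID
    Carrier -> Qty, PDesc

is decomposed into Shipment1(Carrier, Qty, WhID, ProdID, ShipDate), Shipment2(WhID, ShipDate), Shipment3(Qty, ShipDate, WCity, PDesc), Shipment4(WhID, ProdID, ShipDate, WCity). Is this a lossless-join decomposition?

No

Chase test. Columns are Carrier, Qty, WhID, ProdID, ShipDate, WCity, PDesc; row i has aⱼ where attribute j ∈ Shipmenti, else bᵢⱼ.
Initial tableau (one row per fragment):
  row 1: a1 a2 a3 a4 a5 b16 b17
  row 2: b21 b22 a3 b24 a5 b26 b27
  row 3: b31 a2 b33 b34 a5 a6 a7
  row 4: b41 b42 a3 a4 a5 a6 b47
Rows 1 and 2 agree on WhID; apply WhID→ProdID and equate their ProdID entries.
Rows 3 and 4 agree on WCity; apply WCity→ProdID and equate their ProdID entries.
No row becomes fully distinguished — the join is lossy.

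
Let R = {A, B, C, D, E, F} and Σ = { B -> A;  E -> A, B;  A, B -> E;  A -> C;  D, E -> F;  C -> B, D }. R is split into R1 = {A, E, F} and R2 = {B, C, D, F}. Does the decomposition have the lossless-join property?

No

Common attributes: R1 ∩ R2 = {F}.
No dependency enlarges {F}, so (F)⁺ = {F}.
The closure contains neither all of R1 = {A, E, F} nor all of R2 = {B, C, D, F}, so the common attributes are not a superkey of either fragment. The join is lossy.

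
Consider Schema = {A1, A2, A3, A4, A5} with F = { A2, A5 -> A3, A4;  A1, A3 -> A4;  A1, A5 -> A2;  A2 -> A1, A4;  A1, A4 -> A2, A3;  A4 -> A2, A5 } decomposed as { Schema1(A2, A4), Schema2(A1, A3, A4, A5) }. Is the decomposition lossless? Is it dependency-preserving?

Lossless test: (A4)⁺ = {A1, A2, A3, A4, A5}, which contains all of one fragment — lossless.
Dependency preservation: A2, A5 → A3, A4; A1, A5 → A2; A2 → A1, A4; A1, A4 → A2, A3; A4 → A2, A5 are not contained in any single fragment, but the restricted closure of each left-hand side across the fragments still reaches the right-hand side; the remaining FDs each lie inside some fragment. All dependencies are preserved.

lossless and dependency-preserving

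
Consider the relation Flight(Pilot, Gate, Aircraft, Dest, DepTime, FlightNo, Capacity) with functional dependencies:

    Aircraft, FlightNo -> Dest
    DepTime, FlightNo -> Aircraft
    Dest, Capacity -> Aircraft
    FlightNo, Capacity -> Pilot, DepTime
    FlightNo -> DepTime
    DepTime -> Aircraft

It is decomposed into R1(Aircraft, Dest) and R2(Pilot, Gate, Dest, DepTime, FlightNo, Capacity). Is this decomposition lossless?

Common attributes: R1 ∩ R2 = {Dest}.
No dependency enlarges {Dest}, so (Dest)⁺ = {Dest}.
The closure contains neither all of R1 = {Aircraft, Dest} nor all of R2 = {Pilot, Gate, Dest, DepTime, FlightNo, Capacity}, so the common attributes are not a superkey of either fragment. The join is lossy.

No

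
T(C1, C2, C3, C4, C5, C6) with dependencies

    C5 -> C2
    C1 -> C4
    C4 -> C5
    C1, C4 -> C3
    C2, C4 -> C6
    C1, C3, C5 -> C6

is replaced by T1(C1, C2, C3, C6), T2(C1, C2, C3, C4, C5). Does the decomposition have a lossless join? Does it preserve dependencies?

Lossless test: (C1, C2, C3)⁺ = {C1, C2, C3, C4, C5, C6}, which contains all of one fragment — lossless.
Dependency preservation: the restricted closure of {C2, C4} across the fragments never reaches {C6}, so C2, C4 → C6 cannot be enforced without a join — not preserved.

lossless but not dependency-preserving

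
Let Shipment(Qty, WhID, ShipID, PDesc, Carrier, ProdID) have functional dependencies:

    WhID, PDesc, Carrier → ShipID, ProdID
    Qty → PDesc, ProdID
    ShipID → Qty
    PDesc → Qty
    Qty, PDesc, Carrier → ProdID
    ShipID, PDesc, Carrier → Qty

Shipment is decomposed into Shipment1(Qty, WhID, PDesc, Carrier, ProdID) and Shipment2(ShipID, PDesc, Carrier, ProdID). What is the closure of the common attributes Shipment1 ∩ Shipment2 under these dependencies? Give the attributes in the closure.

Qty, PDesc, Carrier, ProdID

Shipment1 ∩ Shipment2 = {PDesc, Carrier, ProdID}.
PDesc → Qty applies, adding Qty
Closure: {Qty, PDesc, Carrier, ProdID}.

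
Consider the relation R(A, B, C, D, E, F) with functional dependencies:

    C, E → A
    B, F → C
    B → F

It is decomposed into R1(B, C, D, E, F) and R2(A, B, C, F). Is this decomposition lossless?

No

Common attributes: R1 ∩ R2 = {B, C, F}.
No dependency enlarges {B, C, F}, so (B, C, F)⁺ = {B, C, F}.
The closure contains neither all of R1 = {B, C, D, E, F} nor all of R2 = {A, B, C, F}, so the common attributes are not a superkey of either fragment. The join is lossy.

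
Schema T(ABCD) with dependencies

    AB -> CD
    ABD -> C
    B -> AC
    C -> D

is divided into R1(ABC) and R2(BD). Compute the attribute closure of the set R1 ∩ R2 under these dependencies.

R1 ∩ R2 = {B}.
B → AC applies, adding AC
C → D applies, adding D
Closure: {ABCD}.

ABCD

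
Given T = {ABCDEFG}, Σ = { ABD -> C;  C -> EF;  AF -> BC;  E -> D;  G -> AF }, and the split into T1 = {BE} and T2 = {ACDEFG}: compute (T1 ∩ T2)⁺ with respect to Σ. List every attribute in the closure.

DE

T1 ∩ T2 = {E}.
E → D applies, adding D
Closure: {DE}.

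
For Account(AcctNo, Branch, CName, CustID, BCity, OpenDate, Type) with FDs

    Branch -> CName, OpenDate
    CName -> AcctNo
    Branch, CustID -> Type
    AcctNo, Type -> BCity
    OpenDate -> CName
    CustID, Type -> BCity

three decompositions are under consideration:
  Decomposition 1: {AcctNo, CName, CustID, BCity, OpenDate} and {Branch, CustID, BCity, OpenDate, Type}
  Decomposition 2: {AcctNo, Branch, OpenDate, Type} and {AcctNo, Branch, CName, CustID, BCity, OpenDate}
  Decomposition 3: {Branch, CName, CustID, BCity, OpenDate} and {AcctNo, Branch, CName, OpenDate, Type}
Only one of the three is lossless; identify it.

Decomposition 1

Decomposition 1: common = {CustID, BCity, OpenDate}, closure = {AcctNo, CName, CustID, BCity, OpenDate} → lossless.
Decomposition 2: common = {AcctNo, Branch, OpenDate}, closure = {AcctNo, Branch, CName, OpenDate} → lossy.
Decomposition 3: common = {Branch, CName, OpenDate}, closure = {AcctNo, Branch, CName, OpenDate} → lossy.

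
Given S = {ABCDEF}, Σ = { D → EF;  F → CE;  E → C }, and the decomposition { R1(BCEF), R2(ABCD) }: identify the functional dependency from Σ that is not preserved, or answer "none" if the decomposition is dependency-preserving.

D → EF

Check D → EF: no single fragment contains all of {DEF}, and the restricted closure of {D} across the fragments never reaches {EF}.
F → CE is preserved.
E → C is preserved.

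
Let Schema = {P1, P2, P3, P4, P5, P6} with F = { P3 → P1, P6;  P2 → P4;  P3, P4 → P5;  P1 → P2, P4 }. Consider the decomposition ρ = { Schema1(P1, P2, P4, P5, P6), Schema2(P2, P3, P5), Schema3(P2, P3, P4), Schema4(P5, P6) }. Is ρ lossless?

Chase test. Columns are P1, P2, P3, P4, P5, P6; row i has aⱼ where attribute j ∈ Schemai, else bᵢⱼ.
Initial tableau (one row per fragment):
  row 1: a1 a2 b13 a4 a5 a6
  row 2: b21 a2 a3 b24 a5 b26
  row 3: b31 a2 a3 a4 b35 b36
  row 4: b41 b42 b43 b44 a5 a6
Rows 2 and 3 agree on P3; apply P3→P1, P6 and equate their P1, P6 entries.
Rows 1 and 2 agree on P2; apply P2→P4 and equate their P4 entries.
Rows 2 and 3 agree on P3, P4; apply P3, P4→P5 and equate their P5 entries.
No row becomes fully distinguished — the join is lossy.

No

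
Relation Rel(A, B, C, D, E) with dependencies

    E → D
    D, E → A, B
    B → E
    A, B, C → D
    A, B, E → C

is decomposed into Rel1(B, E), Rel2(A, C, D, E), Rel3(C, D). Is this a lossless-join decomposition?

Yes

Chase test. Columns are A, B, C, D, E; row i has aⱼ where attribute j ∈ Reli, else bᵢⱼ.
Initial tableau (one row per fragment):
  row 1: b11 a2 b13 b14 a5
  row 2: a1 b22 a3 a4 a5
  row 3: b31 b32 a3 a4 b35
Rows 1 and 2 agree on E; apply E→D and equate their D entries.
Rows 1 and 2 agree on D, E; apply D, E→A, B and equate their A, B entries.
Rows 1 and 2 agree on A, B, E; apply A, B, E→C and equate their C entries.
Row 1 is now all distinguished symbols — the join is lossless.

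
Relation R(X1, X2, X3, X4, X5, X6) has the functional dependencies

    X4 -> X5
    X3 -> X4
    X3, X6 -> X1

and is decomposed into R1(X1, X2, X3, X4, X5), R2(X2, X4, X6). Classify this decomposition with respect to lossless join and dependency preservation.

lossy and not dependency-preserving

Lossless test: (X2, X4)⁺ = {X2, X4, X5}, which is a superkey of neither fragment — lossy.
Dependency preservation: the restricted closure of {X3, X6} across the fragments never reaches {X1}, so X3, X6 → X1 cannot be enforced without a join — not preserved.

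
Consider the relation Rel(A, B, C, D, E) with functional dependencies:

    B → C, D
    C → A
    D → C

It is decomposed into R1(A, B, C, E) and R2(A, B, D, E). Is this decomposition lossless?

Common attributes: R1 ∩ R2 = {A, B, E}.
Closure of {A, B, E}: B → C, D applies, adding C, D. So (A, B, E)⁺ = {A, B, C, D, E}.
This closure contains every attribute of R1, so R1 ∩ R2 → R1. The join is lossless.

Yes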